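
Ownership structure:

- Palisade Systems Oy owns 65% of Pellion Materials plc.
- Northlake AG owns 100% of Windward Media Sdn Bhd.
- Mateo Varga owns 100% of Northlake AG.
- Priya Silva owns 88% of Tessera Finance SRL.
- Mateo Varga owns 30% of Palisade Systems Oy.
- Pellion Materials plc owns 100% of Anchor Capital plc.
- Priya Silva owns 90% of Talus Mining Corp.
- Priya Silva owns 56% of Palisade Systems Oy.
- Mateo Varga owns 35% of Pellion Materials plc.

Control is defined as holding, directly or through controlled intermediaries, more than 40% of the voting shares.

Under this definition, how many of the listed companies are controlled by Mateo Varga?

Mateo holds 100% of Northlake, so Mateo controls Northlake.
Northlake holds 100% of Windward, so Mateo controls Windward.
No other company's threshold is met.
Mateo controls 2 companies.

2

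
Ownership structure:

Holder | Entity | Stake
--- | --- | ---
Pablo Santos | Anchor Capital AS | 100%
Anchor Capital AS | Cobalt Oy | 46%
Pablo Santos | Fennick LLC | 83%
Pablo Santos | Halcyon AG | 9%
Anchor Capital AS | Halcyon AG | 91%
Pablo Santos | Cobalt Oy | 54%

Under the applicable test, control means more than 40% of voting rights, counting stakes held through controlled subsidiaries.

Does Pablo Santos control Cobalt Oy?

Pablo holds 100% of Anchor, so Pablo controls Anchor.
Pablo and Anchor together hold 54% + 46% = 100% of Cobalt, so Pablo controls Cobalt.

Yes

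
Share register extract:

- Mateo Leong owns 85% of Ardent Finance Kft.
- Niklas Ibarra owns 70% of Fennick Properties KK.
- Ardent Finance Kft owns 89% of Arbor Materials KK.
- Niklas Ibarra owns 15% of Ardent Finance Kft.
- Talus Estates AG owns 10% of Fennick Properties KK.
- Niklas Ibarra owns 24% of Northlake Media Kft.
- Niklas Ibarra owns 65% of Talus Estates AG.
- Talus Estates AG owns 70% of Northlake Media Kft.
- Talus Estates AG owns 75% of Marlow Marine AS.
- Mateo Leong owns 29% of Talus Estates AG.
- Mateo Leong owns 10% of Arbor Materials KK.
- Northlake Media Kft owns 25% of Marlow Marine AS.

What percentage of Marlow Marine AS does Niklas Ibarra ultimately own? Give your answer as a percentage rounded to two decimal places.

Niklas reaches Marlow along 3 paths.
Via Talus → Northlake: 65% × 70% × 25% = 11.375%.
Via Northlake: 24% × 25% = 6%.
Via Talus: 65% × 75% = 48.75%.
Total: 11.375% + 6% + 48.75% = 66.125%.
Rounded: 66.13%.

66.13%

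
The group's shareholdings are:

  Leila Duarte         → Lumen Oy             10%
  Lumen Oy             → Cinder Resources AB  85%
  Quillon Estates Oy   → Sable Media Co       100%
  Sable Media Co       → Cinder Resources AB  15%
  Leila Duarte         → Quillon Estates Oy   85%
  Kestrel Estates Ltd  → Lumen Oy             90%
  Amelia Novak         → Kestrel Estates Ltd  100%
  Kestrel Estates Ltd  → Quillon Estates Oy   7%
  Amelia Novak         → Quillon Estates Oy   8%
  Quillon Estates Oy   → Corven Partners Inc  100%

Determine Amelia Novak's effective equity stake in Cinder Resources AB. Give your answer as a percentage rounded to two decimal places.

78.75%

Amelia reaches Cinder along 3 paths.
Via Kestrel → Lumen: 100% × 90% × 85% = 76.5%.
Via Quillon → Sable: 8% × 100% × 15% = 1.2%.
Via Kestrel → Quillon → Sable: 100% × 7% × 100% × 15% = 1.05%.
Total: 76.5% + 1.2% + 1.05% = 78.75%.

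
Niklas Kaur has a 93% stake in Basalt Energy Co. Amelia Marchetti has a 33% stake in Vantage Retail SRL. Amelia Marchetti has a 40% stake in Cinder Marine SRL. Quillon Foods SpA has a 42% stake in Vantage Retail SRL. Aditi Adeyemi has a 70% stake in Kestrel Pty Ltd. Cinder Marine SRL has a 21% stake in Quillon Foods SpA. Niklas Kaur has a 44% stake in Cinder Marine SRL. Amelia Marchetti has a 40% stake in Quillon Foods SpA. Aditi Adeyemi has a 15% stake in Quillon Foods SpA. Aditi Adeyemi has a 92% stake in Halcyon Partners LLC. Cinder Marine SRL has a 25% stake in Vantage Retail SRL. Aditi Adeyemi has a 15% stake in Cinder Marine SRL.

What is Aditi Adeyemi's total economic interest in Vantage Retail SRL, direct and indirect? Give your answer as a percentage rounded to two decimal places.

11.37%

Aditi reaches Vantage along 3 paths.
Via Quillon: 15% × 42% = 6.3%.
Via Cinder → Quillon: 15% × 21% × 42% = 1.323%.
Via Cinder: 15% × 25% = 3.75%.
Total: 6.3% + 1.323% + 3.75% = 11.373%.
Rounded: 11.37%.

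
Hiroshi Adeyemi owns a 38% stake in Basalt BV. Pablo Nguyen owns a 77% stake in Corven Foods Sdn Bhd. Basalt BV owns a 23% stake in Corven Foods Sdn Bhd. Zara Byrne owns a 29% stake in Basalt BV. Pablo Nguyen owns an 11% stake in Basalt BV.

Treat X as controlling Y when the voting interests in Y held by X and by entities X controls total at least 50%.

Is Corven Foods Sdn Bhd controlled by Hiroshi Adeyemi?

Hiroshi's largest direct stake is 38% in Basalt, which does not meet the threshold, so Hiroshi controls no company.
Neither Hiroshi nor any entity Hiroshi controls holds any voting interest in Corven.
So Hiroshi does not control Corven.

No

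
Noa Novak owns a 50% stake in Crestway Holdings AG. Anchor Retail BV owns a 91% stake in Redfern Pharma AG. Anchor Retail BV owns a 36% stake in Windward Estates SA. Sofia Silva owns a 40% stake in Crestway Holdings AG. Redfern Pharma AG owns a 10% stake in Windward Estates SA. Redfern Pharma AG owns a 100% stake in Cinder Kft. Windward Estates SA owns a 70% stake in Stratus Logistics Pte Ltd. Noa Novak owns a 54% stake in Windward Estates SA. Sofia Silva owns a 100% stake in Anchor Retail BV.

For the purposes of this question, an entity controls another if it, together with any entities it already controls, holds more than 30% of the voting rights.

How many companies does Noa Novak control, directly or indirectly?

3

Noa holds 50% of Crestway, so Noa controls Crestway.
Noa holds 54% of Windward, so Noa controls Windward.
Windward holds 70% of Stratus, so Noa controls Stratus.
No other company's threshold is met.
Noa controls 3 companies.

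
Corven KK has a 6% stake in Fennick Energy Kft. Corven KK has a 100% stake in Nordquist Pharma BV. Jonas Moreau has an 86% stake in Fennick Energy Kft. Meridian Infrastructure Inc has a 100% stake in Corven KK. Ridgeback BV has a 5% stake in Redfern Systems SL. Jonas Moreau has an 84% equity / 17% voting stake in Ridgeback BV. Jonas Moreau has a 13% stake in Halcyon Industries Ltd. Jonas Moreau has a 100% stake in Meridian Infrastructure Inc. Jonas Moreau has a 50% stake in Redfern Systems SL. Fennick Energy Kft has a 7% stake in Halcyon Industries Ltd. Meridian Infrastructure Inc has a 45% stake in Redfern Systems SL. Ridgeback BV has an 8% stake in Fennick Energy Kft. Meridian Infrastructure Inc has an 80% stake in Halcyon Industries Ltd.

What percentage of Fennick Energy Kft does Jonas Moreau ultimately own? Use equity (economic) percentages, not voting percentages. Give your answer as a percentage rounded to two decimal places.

Jonas reaches Fennick along 3 paths.
Direct stake: 86% = 86%.
Via Meridian → Corven: 100% × 100% × 6% = 6%.
Via Ridgeback: 84% × 8% = 6.72%.
Total: 86% + 6% + 6.72% = 98.72%.

98.72%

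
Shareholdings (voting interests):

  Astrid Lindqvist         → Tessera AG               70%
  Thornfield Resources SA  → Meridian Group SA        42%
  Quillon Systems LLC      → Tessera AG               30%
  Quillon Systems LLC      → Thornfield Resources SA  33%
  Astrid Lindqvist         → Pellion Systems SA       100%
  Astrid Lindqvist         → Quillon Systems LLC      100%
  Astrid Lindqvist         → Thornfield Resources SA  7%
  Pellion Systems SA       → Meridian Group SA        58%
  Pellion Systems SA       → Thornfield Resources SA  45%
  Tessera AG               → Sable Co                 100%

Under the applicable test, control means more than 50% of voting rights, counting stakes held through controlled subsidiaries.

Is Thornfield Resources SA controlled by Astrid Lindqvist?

Yes

Astrid holds 100% of Quillon, so Astrid controls Quillon.
Astrid holds 100% of Pellion, so Astrid controls Pellion.
Astrid and Pellion and Quillon together hold 7% + 45% + 33% = 85% of Thornfield, so Astrid controls Thornfield.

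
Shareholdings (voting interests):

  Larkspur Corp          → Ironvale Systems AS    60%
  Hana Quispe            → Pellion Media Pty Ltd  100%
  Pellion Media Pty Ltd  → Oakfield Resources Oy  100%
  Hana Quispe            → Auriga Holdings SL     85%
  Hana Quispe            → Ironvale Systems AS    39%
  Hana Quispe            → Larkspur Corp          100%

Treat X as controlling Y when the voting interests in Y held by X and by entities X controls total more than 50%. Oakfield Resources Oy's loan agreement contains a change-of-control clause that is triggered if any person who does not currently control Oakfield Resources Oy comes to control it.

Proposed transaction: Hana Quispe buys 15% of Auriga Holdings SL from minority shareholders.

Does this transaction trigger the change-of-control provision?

The purchase changes only Hana's holdings, so Hana is the only person who could newly come to control Oakfield.
Hana holds 100% of Pellion, so Hana controls Pellion.
Pellion holds 100% of Oakfield, so Hana controls Oakfield.
So Hana already controls Oakfield before the transaction.
After the purchase, Hana's direct stake in Auriga rises to 85% + 15% = 100%.
Hana controlled Oakfield already, so this is not a new person acquiring control; every other person's position is unchanged or reduced.
No new person acquires control, so the clause is not triggered.

No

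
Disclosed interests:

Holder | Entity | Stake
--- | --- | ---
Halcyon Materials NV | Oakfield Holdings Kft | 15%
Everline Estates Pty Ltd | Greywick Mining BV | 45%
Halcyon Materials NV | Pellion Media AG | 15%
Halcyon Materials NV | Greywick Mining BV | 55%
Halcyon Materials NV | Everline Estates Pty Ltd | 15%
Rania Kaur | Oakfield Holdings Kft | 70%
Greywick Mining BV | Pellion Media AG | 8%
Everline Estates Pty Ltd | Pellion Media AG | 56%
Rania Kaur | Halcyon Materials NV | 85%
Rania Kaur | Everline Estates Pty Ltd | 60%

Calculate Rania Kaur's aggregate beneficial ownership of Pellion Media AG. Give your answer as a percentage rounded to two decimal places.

59.85%

Rania reaches Pellion along 6 paths.
Via Halcyon → Greywick: 85% × 55% × 8% = 3.74%.
Via Everline → Greywick: 60% × 45% × 8% = 2.16%.
Via Halcyon → Everline → Greywick: 85% × 15% × 45% × 8% = 0.459%.
Via Halcyon: 85% × 15% = 12.75%.
Via Everline: 60% × 56% = 33.6%.
Via Halcyon → Everline: 85% × 15% × 56% = 7.14%.
Total: 3.74% + 2.16% + 0.459% + 12.75% + 33.6% + 7.14% = 59.849%.
Rounded: 59.85%.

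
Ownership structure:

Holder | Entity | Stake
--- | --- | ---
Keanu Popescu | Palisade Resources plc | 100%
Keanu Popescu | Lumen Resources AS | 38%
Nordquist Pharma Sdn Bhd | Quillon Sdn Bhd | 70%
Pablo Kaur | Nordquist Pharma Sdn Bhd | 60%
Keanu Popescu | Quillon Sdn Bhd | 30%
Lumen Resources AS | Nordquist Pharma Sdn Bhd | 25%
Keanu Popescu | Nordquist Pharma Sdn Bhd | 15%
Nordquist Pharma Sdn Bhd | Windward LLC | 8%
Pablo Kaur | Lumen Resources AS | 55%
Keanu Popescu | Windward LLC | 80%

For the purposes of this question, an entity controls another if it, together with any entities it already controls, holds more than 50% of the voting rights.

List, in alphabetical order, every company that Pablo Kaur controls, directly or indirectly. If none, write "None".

Pablo holds 55% of Lumen, so Pablo controls Lumen.
Pablo and Lumen together hold 60% + 25% = 85% of Nordquist, so Pablo controls Nordquist.
Nordquist holds 70% of Quillon, so Pablo controls Quillon.
No other company's threshold is met.

Lumen Resources AS, Nordquist Pharma Sdn Bhd, Quillon Sdn Bhd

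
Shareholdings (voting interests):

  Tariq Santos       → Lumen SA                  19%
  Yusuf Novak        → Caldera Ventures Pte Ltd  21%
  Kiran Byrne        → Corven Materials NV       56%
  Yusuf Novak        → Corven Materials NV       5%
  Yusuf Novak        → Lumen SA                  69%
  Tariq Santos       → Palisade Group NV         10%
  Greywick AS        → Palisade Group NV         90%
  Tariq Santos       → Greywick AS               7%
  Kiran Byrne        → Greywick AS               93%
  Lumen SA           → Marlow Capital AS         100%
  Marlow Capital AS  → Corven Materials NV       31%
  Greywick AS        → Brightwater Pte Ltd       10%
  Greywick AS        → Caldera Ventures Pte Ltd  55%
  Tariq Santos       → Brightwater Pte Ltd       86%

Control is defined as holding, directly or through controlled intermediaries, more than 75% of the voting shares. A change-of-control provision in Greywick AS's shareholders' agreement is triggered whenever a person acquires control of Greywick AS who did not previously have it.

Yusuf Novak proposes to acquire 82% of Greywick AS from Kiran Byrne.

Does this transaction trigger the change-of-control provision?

The purchase adds only to Yusuf's holdings (Kiran's stake shrinks), so Yusuf is the only person who could newly come to control Greywick.
Yusuf's largest direct stake is 69% in Lumen, which does not meet the threshold, so Yusuf controls no company.
Neither Yusuf nor any entity Yusuf controls holds any voting interest in Greywick.
So before the transaction, Yusuf does not control Greywick.
After the purchase, Yusuf holds 82% of Greywick directly, and Kiran's stake falls to 11%.
Yusuf holds 82% of Greywick, so Yusuf controls Greywick.
Yusuf did not control Greywick before and does after, so the clause is triggered.

Yes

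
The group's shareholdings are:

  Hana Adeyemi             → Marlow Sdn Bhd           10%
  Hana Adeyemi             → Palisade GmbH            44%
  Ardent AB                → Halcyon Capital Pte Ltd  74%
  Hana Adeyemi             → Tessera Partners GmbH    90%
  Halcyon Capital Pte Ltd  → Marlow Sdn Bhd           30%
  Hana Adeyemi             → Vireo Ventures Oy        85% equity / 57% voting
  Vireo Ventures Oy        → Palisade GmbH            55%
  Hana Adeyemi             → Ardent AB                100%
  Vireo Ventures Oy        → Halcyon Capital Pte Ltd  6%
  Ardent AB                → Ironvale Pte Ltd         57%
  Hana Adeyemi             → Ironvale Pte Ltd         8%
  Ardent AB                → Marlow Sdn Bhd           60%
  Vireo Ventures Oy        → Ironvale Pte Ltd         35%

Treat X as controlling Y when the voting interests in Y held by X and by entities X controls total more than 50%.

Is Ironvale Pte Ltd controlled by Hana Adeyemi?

Yes

Hana holds 57% of Vireo, so Hana controls Vireo.
Hana holds 100% of Ardent, so Hana controls Ardent.
Ardent and Hana and Vireo together hold 57% + 8% + 35% = 100% of Ironvale, so Hana controls Ironvale.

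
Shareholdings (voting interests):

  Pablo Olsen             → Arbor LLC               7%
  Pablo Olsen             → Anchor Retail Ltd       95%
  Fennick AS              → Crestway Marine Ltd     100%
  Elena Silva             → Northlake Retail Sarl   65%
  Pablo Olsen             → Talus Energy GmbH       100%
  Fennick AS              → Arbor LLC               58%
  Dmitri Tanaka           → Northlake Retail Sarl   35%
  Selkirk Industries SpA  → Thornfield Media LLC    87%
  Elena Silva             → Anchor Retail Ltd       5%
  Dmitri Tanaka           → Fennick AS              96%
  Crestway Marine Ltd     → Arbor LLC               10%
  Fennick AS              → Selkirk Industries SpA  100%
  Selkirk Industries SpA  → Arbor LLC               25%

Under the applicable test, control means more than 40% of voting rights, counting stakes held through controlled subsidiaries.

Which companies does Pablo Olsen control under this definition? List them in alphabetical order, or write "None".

Anchor Retail Ltd, Talus Energy GmbH

Pablo holds 95% of Anchor, so Pablo controls Anchor.
Pablo holds 100% of Talus, so Pablo controls Talus.
No other company's threshold is met.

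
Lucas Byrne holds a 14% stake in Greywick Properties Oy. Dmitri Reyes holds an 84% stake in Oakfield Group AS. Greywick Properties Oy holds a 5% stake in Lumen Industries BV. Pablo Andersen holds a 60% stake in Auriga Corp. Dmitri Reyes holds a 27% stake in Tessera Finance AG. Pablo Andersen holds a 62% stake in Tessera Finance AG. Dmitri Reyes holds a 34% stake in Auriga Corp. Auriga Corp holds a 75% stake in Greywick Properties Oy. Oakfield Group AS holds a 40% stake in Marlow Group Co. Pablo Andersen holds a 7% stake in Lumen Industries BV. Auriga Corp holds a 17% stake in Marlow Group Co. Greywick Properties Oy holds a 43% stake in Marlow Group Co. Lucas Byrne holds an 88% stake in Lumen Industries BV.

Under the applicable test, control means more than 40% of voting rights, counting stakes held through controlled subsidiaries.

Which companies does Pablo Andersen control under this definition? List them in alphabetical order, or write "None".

Auriga Corp, Greywick Properties Oy, Marlow Group Co, Tessera Finance AG

Pablo holds 60% of Auriga, so Pablo controls Auriga.
Auriga holds 75% of Greywick, so Pablo controls Greywick.
Pablo holds 62% of Tessera, so Pablo controls Tessera.
Greywick and Auriga together hold 43% + 17% = 60% of Marlow, so Pablo controls Marlow.
No other company's threshold is met.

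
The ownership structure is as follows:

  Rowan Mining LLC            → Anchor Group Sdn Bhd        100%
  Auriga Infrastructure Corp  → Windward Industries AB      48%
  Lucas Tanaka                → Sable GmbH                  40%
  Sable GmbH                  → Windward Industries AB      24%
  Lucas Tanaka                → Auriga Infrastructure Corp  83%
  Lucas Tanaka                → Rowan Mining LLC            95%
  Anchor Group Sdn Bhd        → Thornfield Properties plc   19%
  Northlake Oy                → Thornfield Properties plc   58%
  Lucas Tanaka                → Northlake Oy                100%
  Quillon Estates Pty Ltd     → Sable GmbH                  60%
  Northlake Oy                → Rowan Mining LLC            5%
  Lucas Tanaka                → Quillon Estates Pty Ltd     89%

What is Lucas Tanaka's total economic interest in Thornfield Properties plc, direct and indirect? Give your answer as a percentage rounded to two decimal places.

77.00%

Lucas reaches Thornfield along 3 paths.
Via Northlake: 100% × 58% = 58%.
Via Rowan → Anchor: 95% × 100% × 19% = 18.05%.
Via Northlake → Rowan → Anchor: 100% × 5% × 100% × 19% = 0.95%.
Total: 58% + 18.05% + 0.95% = 77%.
Rounded: 77.00%.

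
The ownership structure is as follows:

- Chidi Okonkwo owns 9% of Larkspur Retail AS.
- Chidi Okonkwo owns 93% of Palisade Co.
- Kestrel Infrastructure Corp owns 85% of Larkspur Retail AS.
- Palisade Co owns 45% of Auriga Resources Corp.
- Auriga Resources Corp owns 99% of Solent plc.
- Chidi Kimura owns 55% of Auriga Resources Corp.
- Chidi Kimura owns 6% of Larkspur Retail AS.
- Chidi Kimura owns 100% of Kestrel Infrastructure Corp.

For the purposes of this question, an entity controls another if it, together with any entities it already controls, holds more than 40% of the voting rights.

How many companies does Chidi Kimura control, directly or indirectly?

Chidi Kimura holds 100% of Kestrel, so Chidi Kimura controls Kestrel.
Chidi Kimura and Kestrel together hold 6% + 85% = 91% of Larkspur, so Chidi Kimura controls Larkspur.
Chidi Kimura holds 55% of Auriga, so Chidi Kimura controls Auriga.
Auriga holds 99% of Solent, so Chidi Kimura controls Solent.
No other company's threshold is met.
Chidi Kimura controls 4 companies.

4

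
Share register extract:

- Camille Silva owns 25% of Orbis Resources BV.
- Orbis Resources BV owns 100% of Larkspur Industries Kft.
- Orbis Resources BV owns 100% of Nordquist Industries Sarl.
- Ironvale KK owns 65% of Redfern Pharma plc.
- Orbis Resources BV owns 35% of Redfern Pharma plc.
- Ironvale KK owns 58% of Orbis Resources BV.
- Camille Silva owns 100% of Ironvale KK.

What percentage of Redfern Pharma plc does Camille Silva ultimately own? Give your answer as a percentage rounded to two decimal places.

Camille reaches Redfern along 3 paths.
Via Orbis: 25% × 35% = 8.75%.
Via Ironvale → Orbis: 100% × 58% × 35% = 20.3%.
Via Ironvale: 100% × 65% = 65%.
Total: 8.75% + 20.3% + 65% = 94.05%.

94.05%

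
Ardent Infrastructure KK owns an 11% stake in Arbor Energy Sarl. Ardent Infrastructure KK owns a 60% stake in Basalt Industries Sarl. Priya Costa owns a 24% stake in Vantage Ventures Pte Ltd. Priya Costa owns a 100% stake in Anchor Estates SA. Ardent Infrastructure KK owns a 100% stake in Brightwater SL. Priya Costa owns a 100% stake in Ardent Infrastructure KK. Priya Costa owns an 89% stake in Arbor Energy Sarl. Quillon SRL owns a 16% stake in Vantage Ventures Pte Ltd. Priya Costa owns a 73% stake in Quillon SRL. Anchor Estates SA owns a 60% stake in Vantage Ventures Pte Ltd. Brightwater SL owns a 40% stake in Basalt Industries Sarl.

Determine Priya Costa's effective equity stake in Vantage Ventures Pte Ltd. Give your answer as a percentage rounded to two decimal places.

95.68%

Priya reaches Vantage along 3 paths.
Direct stake: 24% = 24%.
Via Quillon: 73% × 16% = 11.68%.
Via Anchor: 100% × 60% = 60%.
Total: 24% + 11.68% + 60% = 95.68%.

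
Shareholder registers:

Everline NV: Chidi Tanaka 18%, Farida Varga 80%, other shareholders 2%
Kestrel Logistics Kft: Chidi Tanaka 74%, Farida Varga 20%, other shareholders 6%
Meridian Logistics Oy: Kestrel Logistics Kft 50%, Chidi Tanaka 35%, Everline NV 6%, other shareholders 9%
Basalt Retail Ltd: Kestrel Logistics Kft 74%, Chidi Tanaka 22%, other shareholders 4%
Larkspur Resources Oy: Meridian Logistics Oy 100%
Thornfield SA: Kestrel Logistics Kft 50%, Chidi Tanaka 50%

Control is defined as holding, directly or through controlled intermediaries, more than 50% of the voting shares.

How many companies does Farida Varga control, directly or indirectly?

Farida holds 80% of Everline, so Farida controls Everline.
No other company's threshold is met.
Farida controls 1 company.

1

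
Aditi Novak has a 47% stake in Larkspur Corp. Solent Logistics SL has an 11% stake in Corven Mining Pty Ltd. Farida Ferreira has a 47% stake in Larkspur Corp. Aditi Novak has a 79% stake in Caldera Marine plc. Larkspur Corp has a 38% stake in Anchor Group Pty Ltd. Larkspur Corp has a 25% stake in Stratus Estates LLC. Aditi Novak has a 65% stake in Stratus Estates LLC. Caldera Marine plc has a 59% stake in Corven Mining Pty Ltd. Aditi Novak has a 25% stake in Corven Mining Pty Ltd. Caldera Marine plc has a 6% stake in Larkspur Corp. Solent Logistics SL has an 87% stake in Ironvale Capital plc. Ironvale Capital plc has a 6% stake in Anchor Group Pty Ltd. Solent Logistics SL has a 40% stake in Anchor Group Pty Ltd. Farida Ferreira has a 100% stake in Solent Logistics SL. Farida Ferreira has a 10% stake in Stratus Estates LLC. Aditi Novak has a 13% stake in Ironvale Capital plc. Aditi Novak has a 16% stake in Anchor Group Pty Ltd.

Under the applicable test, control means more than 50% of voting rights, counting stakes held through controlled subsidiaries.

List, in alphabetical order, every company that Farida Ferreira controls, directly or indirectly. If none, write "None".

Farida holds 100% of Solent, so Farida controls Solent.
Solent holds 87% of Ironvale, so Farida controls Ironvale.
No other company's threshold is met.

Ironvale Capital plc, Solent Logistics SL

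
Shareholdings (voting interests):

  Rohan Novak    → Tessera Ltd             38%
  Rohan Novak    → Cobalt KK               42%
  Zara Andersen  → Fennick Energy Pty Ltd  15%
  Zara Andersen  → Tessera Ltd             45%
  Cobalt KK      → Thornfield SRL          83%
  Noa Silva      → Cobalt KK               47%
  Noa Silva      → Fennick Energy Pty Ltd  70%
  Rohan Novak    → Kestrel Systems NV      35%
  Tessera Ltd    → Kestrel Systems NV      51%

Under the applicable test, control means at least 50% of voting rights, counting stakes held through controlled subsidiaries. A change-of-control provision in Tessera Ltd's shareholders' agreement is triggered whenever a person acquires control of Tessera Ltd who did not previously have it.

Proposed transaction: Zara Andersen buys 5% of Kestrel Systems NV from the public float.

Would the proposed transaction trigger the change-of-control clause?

The purchase changes only Zara's holdings, so Zara is the only person who could newly come to control Tessera.
Zara's largest direct stake is 45% in Tessera, which does not meet the threshold, so Zara controls no company.
In Tessera, Zara's side holds only 45%, not ≥ 50%.
So before the transaction, Zara does not control Tessera.
After the purchase, Zara holds 5% of Kestrel directly.
Zara's side now holds 5% of Kestrel, not ≥ 50%, so Zara still does not control Kestrel.
After the transaction, Zara's side holds 45% of Tessera, not ≥ 50%, so Zara still does not control Tessera.
No new person acquires control, so the clause is not triggered.

No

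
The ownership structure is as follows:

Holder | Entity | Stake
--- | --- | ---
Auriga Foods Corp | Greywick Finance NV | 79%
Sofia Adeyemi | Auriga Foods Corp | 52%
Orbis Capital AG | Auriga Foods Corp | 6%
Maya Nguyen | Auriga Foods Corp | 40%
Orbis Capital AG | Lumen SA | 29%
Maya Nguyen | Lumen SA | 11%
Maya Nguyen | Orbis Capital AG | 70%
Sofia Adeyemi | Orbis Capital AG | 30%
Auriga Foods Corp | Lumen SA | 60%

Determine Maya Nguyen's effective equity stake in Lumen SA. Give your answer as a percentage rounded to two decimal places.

Maya reaches Lumen along 4 paths.
Direct stake: 11% = 11%.
Via Orbis → Auriga: 70% × 6% × 60% = 2.52%.
Via Auriga: 40% × 60% = 24%.
Via Orbis: 70% × 29% = 20.3%.
Total: 11% + 2.52% + 24% + 20.3% = 57.82%.

57.82%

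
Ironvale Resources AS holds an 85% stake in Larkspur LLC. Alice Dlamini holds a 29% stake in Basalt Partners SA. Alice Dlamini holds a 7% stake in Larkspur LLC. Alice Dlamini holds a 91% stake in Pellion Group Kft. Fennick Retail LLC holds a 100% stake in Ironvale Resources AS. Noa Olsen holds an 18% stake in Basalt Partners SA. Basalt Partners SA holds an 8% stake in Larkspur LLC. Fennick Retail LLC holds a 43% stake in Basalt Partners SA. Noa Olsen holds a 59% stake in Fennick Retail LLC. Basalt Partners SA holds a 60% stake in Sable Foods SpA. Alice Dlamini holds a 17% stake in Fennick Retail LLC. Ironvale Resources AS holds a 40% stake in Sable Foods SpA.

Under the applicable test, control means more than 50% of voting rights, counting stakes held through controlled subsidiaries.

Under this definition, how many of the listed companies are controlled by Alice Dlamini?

1

Alice holds 91% of Pellion, so Alice controls Pellion.
No other company's threshold is met.
Alice controls 1 company.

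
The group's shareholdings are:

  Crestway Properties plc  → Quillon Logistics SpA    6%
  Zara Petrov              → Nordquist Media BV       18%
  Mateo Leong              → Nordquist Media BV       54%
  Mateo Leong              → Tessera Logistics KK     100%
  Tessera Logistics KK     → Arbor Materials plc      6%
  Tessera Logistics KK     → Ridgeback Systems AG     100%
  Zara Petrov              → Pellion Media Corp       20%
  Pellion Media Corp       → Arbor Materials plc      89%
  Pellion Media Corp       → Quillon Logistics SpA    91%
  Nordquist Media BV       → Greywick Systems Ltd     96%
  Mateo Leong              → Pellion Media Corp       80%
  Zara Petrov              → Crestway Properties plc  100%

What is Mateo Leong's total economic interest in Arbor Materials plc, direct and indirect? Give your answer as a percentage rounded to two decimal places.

Mateo reaches Arbor along 2 paths.
Via Tessera: 100% × 6% = 6%.
Via Pellion: 80% × 89% = 71.2%.
Total: 6% + 71.2% = 77.2%.
Rounded: 77.20%.

77.20%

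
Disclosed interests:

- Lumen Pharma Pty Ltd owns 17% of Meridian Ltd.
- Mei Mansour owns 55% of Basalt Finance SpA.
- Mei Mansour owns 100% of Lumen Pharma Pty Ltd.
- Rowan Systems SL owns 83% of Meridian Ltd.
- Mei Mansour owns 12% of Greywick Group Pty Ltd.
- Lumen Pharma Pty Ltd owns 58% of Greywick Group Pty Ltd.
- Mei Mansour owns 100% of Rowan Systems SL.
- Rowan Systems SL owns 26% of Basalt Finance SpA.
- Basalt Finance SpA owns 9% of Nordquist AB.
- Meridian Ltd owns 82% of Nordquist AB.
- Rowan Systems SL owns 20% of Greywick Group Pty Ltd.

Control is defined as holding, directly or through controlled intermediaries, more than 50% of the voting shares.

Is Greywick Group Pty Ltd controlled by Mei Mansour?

Yes

Mei holds 100% of Lumen, so Mei controls Lumen.
Mei holds 100% of Rowan, so Mei controls Rowan.
Mei and Lumen and Rowan together hold 12% + 58% + 20% = 90% of Greywick, so Mei controls Greywick.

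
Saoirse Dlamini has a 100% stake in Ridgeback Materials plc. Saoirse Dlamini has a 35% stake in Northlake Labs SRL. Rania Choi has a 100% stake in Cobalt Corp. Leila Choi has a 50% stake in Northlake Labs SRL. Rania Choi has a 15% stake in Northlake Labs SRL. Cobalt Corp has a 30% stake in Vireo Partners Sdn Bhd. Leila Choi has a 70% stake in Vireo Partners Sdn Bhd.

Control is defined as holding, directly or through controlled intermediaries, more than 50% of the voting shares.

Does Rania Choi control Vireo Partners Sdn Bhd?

Rania holds 100% of Cobalt, so Rania controls Cobalt.
In Vireo, Rania's side holds only 30%, not > 50%.
So Rania does not control Vireo.

No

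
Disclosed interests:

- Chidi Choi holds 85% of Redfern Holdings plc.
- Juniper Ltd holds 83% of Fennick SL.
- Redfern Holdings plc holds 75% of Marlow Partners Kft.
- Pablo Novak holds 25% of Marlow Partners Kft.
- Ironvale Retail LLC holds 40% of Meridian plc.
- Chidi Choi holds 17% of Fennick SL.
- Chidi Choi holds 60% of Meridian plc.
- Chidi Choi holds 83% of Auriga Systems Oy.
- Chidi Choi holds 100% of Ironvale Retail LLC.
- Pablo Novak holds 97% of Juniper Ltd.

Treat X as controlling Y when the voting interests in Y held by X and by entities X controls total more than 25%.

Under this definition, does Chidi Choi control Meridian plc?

Yes

Chidi holds 100% of Ironvale, so Chidi controls Ironvale.
Ironvale and Chidi together hold 40% + 60% = 100% of Meridian, so Chidi controls Meridian.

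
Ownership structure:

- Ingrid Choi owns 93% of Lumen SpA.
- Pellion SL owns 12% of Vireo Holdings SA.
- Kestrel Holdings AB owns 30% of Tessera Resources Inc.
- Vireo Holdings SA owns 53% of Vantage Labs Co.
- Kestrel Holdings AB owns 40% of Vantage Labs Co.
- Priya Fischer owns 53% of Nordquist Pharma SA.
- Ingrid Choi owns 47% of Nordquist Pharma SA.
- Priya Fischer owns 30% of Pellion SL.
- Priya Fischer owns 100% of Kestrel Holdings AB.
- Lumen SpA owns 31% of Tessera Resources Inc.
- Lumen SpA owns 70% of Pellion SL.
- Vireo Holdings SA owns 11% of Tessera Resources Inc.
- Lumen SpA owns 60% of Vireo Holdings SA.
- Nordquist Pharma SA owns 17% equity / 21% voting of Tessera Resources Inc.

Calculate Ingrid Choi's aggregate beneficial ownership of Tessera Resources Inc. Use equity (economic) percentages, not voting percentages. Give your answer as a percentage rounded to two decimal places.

Ingrid reaches Tessera along 4 paths.
Via Nordquist: 47% × 17% = 7.99%.
Via Lumen: 93% × 31% = 28.83%.
Via Lumen → Pellion → Vireo: 93% × 70% × 12% × 11% = 0.85932%.
Via Lumen → Vireo: 93% × 60% × 11% = 6.138%.
Total: 7.99% + 28.83% + 0.85932% + 6.138% = 43.81732%.
Rounded: 43.82%.

43.82%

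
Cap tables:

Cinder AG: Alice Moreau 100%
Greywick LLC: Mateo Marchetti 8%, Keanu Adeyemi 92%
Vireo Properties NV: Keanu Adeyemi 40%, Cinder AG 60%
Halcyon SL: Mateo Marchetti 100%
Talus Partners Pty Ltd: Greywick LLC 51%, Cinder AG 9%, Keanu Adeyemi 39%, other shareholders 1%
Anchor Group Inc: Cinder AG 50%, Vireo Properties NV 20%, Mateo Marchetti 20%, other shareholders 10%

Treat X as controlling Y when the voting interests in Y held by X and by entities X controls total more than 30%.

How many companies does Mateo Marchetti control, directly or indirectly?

Mateo holds 100% of Halcyon, so Mateo controls Halcyon.
No other company's threshold is met.
Mateo controls 1 company.

1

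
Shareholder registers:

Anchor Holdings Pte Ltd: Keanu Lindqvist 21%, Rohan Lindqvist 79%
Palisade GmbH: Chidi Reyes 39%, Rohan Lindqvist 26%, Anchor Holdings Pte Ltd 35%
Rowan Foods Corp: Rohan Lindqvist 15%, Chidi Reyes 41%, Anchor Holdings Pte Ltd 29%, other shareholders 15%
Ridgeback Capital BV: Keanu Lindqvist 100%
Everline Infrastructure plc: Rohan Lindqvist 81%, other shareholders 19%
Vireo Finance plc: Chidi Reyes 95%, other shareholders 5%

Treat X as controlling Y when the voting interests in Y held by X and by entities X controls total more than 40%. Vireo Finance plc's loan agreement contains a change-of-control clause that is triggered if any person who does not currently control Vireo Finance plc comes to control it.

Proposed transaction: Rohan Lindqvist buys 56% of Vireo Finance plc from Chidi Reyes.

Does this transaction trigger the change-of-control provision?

Yes

The purchase adds only to Rohan's holdings (Chidi's stake shrinks), so Rohan is the only person who could newly come to control Vireo.
Rohan holds 79% of Anchor, so Rohan controls Anchor.
Rohan and Anchor together hold 26% + 35% = 61% of Palisade, so Rohan controls Palisade.
Rohan and Anchor together hold 15% + 29% = 44% of Rowan, so Rohan controls Rowan.
Rohan holds 81% of Everline, so Rohan controls Everline.
Neither Rohan nor any entity Rohan controls holds any voting interest in Vireo.
So before the transaction, Rohan does not control Vireo.
After the purchase, Rohan holds 56% of Vireo directly, and Chidi's stake falls to 39%.
Rohan holds 56% of Vireo, so Rohan controls Vireo.
Rohan did not control Vireo before and does after, so the clause is triggered.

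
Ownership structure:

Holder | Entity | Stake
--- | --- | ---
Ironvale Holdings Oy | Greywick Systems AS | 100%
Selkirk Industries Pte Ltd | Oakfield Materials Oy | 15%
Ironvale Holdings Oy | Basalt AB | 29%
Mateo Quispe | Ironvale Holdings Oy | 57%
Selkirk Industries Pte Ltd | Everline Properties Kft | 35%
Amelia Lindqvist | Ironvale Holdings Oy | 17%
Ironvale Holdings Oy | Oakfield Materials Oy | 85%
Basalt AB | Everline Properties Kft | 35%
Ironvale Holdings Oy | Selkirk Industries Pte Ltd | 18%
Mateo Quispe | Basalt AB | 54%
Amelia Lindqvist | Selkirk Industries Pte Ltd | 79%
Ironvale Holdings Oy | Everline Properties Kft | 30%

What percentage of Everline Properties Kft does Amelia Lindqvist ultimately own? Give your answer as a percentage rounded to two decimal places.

Amelia reaches Everline along 4 paths.
Via Selkirk: 79% × 35% = 27.65%.
Via Ironvale → Selkirk: 17% × 18% × 35% = 1.071%.
Via Ironvale: 17% × 30% = 5.1%.
Via Ironvale → Basalt: 17% × 29% × 35% = 1.7255%.
Total: 27.65% + 1.071% + 5.1% + 1.7255% = 35.5465%.
Rounded: 35.55%.

35.55%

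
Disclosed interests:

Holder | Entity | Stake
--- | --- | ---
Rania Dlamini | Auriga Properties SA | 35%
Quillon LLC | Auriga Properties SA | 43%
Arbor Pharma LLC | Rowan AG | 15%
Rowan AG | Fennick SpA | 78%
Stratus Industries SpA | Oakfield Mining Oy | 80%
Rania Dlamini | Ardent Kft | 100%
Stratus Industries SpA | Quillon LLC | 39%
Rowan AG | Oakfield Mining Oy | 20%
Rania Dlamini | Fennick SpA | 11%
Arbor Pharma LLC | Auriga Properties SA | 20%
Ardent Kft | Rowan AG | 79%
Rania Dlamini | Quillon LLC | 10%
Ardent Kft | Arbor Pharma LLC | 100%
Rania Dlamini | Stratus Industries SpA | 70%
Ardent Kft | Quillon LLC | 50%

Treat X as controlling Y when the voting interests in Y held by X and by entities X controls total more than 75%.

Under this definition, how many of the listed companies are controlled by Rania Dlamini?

Rania holds 100% of Ardent, so Rania controls Ardent.
Ardent holds 100% of Arbor, so Rania controls Arbor.
Arbor and Ardent together hold 15% + 79% = 94% of Rowan, so Rania controls Rowan.
Rowan and Rania together hold 78% + 11% = 89% of Fennick, so Rania controls Fennick.
No other company's threshold is met.
Rania controls 4 companies.

4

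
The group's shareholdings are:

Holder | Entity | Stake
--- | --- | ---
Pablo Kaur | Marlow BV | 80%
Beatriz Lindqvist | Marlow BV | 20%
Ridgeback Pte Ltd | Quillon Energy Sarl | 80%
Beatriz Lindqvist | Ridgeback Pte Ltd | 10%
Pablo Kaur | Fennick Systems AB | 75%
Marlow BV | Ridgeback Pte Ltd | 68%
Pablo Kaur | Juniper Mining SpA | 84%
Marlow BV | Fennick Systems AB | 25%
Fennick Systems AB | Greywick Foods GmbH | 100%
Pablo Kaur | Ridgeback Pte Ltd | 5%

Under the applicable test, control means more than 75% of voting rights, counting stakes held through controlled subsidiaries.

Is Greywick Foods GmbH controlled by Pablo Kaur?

Yes

Pablo holds 80% of Marlow, so Pablo controls Marlow.
Pablo and Marlow together hold 75% + 25% = 100% of Fennick, so Pablo controls Fennick.
Fennick holds 100% of Greywick, so Pablo controls Greywick.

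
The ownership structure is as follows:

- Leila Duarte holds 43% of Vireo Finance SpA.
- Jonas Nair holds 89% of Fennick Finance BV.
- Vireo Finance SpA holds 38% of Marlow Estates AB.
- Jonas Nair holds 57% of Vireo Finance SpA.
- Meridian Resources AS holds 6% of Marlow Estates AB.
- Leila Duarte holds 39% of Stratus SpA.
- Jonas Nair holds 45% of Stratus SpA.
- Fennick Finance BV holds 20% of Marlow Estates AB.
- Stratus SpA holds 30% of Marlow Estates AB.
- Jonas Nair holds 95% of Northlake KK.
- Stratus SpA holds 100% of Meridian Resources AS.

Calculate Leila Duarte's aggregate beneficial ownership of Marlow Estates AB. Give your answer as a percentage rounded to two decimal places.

30.38%

Leila reaches Marlow along 3 paths.
Via Stratus: 39% × 30% = 11.7%.
Via Vireo: 43% × 38% = 16.34%.
Via Stratus → Meridian: 39% × 100% × 6% = 2.34%.
Total: 11.7% + 16.34% + 2.34% = 30.38%.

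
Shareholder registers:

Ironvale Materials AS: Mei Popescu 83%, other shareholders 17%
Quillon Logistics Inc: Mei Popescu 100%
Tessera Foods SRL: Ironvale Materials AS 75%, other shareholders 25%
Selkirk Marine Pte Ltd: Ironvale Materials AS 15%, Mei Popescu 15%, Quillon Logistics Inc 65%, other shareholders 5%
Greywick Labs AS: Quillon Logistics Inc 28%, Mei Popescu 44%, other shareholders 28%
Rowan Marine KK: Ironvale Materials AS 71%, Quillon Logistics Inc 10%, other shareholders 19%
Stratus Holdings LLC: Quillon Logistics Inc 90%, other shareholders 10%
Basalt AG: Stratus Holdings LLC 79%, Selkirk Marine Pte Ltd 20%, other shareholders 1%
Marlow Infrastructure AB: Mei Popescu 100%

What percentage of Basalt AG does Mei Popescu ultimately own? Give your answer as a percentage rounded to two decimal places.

Mei reaches Basalt along 4 paths.
Via Quillon → Stratus: 100% × 90% × 79% = 71.1%.
Via Ironvale → Selkirk: 83% × 15% × 20% = 2.49%.
Via Selkirk: 15% × 20% = 3%.
Via Quillon → Selkirk: 100% × 65% × 20% = 13%.
Total: 71.1% + 2.49% + 3% + 13% = 89.59%.

89.59%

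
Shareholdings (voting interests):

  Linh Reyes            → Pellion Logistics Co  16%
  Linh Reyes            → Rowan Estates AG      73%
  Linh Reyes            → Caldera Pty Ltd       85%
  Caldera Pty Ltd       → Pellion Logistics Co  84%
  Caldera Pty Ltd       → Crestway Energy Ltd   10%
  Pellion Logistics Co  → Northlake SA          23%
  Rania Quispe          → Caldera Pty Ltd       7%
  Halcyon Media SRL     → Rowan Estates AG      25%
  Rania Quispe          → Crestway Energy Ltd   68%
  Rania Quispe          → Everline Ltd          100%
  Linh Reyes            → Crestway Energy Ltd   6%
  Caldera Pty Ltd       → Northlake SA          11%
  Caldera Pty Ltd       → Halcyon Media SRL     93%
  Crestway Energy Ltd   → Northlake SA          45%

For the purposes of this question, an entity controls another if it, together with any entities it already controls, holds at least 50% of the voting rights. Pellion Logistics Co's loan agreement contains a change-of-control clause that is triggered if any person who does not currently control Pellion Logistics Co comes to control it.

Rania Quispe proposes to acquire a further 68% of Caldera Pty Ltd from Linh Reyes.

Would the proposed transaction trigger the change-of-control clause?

Yes

The purchase adds only to Rania's holdings (Linh's stake shrinks), so Rania is the only person who could newly come to control Pellion.
Rania holds 68% of Crestway, so Rania controls Crestway.
Rania holds 100% of Everline, so Rania controls Everline.
Neither Rania nor any entity Rania controls holds any voting interest in Pellion.
So before the transaction, Rania does not control Pellion.
After the purchase, Rania's direct stake in Caldera rises to 7% + 68% = 75%, and Linh's stake falls to 17%.
Rania holds 75% of Caldera, so Rania controls Caldera.
Caldera holds 84% of Pellion, so Rania controls Pellion.
Rania did not control Pellion before and does after, so the clause is triggered.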